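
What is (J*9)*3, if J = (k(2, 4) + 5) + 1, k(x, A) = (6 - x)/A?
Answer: 189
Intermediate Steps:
k(x, A) = (6 - x)/A
J = 7 (J = ((6 - 1*2)/4 + 5) + 1 = ((6 - 2)/4 + 5) + 1 = ((1/4)*4 + 5) + 1 = (1 + 5) + 1 = 6 + 1 = 7)
(J*9)*3 = (7*9)*3 = 63*3 = 189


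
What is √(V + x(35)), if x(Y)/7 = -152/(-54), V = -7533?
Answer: I*√608577/9 ≈ 86.679*I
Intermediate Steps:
x(Y) = 532/27 (x(Y) = 7*(-152/(-54)) = 7*(-152*(-1/54)) = 7*(76/27) = 532/27)
√(V + x(35)) = √(-7533 + 532/27) = √(-202859/27) = I*√608577/9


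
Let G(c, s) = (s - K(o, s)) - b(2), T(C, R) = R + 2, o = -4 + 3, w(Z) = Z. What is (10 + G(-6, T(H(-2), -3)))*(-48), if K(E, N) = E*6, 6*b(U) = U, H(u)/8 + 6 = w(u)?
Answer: -704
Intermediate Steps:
H(u) = -48 + 8*u
b(U) = U/6
o = -1
T(C, R) = 2 + R
K(E, N) = 6*E
G(c, s) = 17/3 + s (G(c, s) = (s - 6*(-1)) - 2/6 = (s - 1*(-6)) - 1*⅓ = (s + 6) - ⅓ = (6 + s) - ⅓ = 17/3 + s)
(10 + G(-6, T(H(-2), -3)))*(-48) = (10 + (17/3 + (2 - 3)))*(-48) = (10 + (17/3 - 1))*(-48) = (10 + 14/3)*(-48) = (44/3)*(-48) = -704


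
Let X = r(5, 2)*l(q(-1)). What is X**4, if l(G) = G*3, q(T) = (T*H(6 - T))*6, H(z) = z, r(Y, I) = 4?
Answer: 64524128256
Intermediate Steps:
q(T) = 6*T*(6 - T) (q(T) = (T*(6 - T))*6 = 6*T*(6 - T))
l(G) = 3*G
X = -504 (X = 4*(3*(6*(-1)*(6 - 1*(-1)))) = 4*(3*(6*(-1)*(6 + 1))) = 4*(3*(6*(-1)*7)) = 4*(3*(-42)) = 4*(-126) = -504)
X**4 = (-504)**4 = 64524128256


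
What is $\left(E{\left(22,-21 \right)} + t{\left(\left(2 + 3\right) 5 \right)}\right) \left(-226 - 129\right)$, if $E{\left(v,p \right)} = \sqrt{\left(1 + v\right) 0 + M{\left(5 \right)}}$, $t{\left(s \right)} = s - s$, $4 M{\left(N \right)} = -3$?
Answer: $- \frac{355 i \sqrt{3}}{2} \approx - 307.44 i$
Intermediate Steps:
$M{\left(N \right)} = - \frac{3}{4}$ ($M{\left(N \right)} = \frac{1}{4} \left(-3\right) = - \frac{3}{4}$)
$t{\left(s \right)} = 0$
$E{\left(v,p \right)} = \frac{i \sqrt{3}}{2}$ ($E{\left(v,p \right)} = \sqrt{\left(1 + v\right) 0 - \frac{3}{4}} = \sqrt{0 - \frac{3}{4}} = \sqrt{- \frac{3}{4}} = \frac{i \sqrt{3}}{2}$)
$\left(E{\left(22,-21 \right)} + t{\left(\left(2 + 3\right) 5 \right)}\right) \left(-226 - 129\right) = \left(\frac{i \sqrt{3}}{2} + 0\right) \left(-226 - 129\right) = \frac{i \sqrt{3}}{2} \left(-355\right) = - \frac{355 i \sqrt{3}}{2}$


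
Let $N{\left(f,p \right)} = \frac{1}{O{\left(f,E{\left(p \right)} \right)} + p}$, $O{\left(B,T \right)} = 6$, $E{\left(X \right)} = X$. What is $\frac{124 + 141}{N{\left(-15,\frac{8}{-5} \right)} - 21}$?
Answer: $- \frac{5830}{457} \approx -12.757$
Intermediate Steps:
$N{\left(f,p \right)} = \frac{1}{6 + p}$
$\frac{124 + 141}{N{\left(-15,\frac{8}{-5} \right)} - 21} = \frac{124 + 141}{\frac{1}{6 + \frac{8}{-5}} - 21} = \frac{265}{\frac{1}{6 + 8 \left(- \frac{1}{5}\right)} - 21} = \frac{265}{\frac{1}{6 - \frac{8}{5}} - 21} = \frac{265}{\frac{1}{\frac{22}{5}} - 21} = \frac{265}{\frac{5}{22} - 21} = \frac{265}{- \frac{457}{22}} = 265 \left(- \frac{22}{457}\right) = - \frac{5830}{457}$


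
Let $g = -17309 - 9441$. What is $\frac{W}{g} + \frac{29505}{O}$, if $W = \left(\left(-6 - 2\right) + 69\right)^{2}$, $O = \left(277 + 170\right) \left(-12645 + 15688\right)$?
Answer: $- \frac{1424041197}{12128637250} \approx -0.11741$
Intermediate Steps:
$O = 1360221$ ($O = 447 \cdot 3043 = 1360221$)
$g = -26750$
$W = 3721$ ($W = \left(\left(-6 - 2\right) + 69\right)^{2} = \left(-8 + 69\right)^{2} = 61^{2} = 3721$)
$\frac{W}{g} + \frac{29505}{O} = \frac{3721}{-26750} + \frac{29505}{1360221} = 3721 \left(- \frac{1}{26750}\right) + 29505 \cdot \frac{1}{1360221} = - \frac{3721}{26750} + \frac{9835}{453407} = - \frac{1424041197}{12128637250}$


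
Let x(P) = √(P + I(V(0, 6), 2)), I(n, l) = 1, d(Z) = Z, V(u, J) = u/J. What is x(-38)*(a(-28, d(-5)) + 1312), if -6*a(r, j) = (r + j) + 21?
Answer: 1314*I*√37 ≈ 7992.8*I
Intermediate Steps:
a(r, j) = -7/2 - j/6 - r/6 (a(r, j) = -((r + j) + 21)/6 = -((j + r) + 21)/6 = -(21 + j + r)/6 = -7/2 - j/6 - r/6)
x(P) = √(1 + P) (x(P) = √(P + 1) = √(1 + P))
x(-38)*(a(-28, d(-5)) + 1312) = √(1 - 38)*((-7/2 - ⅙*(-5) - ⅙*(-28)) + 1312) = √(-37)*((-7/2 + ⅚ + 14/3) + 1312) = (I*√37)*(2 + 1312) = (I*√37)*1314 = 1314*I*√37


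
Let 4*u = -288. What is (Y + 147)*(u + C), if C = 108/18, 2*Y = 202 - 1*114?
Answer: -12606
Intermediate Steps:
u = -72 (u = (¼)*(-288) = -72)
Y = 44 (Y = (202 - 1*114)/2 = (202 - 114)/2 = (½)*88 = 44)
C = 6 (C = 108*(1/18) = 6)
(Y + 147)*(u + C) = (44 + 147)*(-72 + 6) = 191*(-66) = -12606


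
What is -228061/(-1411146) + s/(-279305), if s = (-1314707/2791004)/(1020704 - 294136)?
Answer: 64585713883657491001391/399629361454868320570080 ≈ 0.16161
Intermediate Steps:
s = -1314707/2027854194272 (s = -1314707*1/2791004/726568 = -1314707/2791004*1/726568 = -1314707/2027854194272 ≈ -6.4832e-7)
-228061/(-1411146) + s/(-279305) = -228061/(-1411146) - 1314707/2027854194272/(-279305) = -228061*(-1/1411146) - 1314707/2027854194272*(-1/279305) = 228061/1411146 + 1314707/566389815731140960 = 64585713883657491001391/399629361454868320570080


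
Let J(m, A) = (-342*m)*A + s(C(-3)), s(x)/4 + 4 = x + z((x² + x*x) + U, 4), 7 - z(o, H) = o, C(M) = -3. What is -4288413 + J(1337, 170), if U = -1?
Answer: -82021661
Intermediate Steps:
z(o, H) = 7 - o
s(x) = 16 - 8*x² + 4*x (s(x) = -16 + 4*(x + (7 - ((x² + x*x) - 1))) = -16 + 4*(x + (7 - ((x² + x²) - 1))) = -16 + 4*(x + (7 - (2*x² - 1))) = -16 + 4*(x + (7 - (-1 + 2*x²))) = -16 + 4*(x + (7 + (1 - 2*x²))) = -16 + 4*(x + (8 - 2*x²)) = -16 + 4*(8 + x - 2*x²) = -16 + (32 - 8*x² + 4*x) = 16 - 8*x² + 4*x)
J(m, A) = -68 - 342*A*m (J(m, A) = (-342*m)*A + (16 - 8*(-3)² + 4*(-3)) = -342*A*m + (16 - 8*9 - 12) = -342*A*m + (16 - 72 - 12) = -342*A*m - 68 = -68 - 342*A*m)
-4288413 + J(1337, 170) = -4288413 + (-68 - 342*170*1337) = -4288413 + (-68 - 77733180) = -4288413 - 77733248 = -82021661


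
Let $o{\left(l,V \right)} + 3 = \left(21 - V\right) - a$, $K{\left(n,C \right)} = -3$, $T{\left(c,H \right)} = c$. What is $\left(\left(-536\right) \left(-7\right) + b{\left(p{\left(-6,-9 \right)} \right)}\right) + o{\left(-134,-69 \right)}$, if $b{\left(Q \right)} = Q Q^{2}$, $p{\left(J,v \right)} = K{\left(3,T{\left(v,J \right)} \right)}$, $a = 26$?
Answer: $3786$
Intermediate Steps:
$p{\left(J,v \right)} = -3$
$o{\left(l,V \right)} = -8 - V$ ($o{\left(l,V \right)} = -3 - \left(5 + V\right) = -8 - V$)
$b{\left(Q \right)} = Q^{3}$
$\left(\left(-536\right) \left(-7\right) + b{\left(p{\left(-6,-9 \right)} \right)}\right) + o{\left(-134,-69 \right)} = \left(\left(-536\right) \left(-7\right) + \left(-3\right)^{3}\right) - -61 = \left(3752 - 27\right) + \left(-8 + 69\right) = 3725 + 61 = 3786$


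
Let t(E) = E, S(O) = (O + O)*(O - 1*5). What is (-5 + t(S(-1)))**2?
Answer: 49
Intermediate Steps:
S(O) = 2*O*(-5 + O) (S(O) = (2*O)*(O - 5) = (2*O)*(-5 + O) = 2*O*(-5 + O))
(-5 + t(S(-1)))**2 = (-5 + 2*(-1)*(-5 - 1))**2 = (-5 + 2*(-1)*(-6))**2 = (-5 + 12)**2 = 7**2 = 49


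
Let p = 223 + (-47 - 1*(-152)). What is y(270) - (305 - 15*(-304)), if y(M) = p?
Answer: -4537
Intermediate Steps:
p = 328 (p = 223 + (-47 + 152) = 223 + 105 = 328)
y(M) = 328
y(270) - (305 - 15*(-304)) = 328 - (305 - 15*(-304)) = 328 - (305 + 4560) = 328 - 1*4865 = 328 - 4865 = -4537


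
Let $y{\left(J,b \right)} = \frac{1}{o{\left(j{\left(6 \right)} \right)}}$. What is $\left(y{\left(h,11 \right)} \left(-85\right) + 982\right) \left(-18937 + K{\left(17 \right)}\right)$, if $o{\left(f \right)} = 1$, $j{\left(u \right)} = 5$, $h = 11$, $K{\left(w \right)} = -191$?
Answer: $-17157816$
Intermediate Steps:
$y{\left(J,b \right)} = 1$ ($y{\left(J,b \right)} = 1^{-1} = 1$)
$\left(y{\left(h,11 \right)} \left(-85\right) + 982\right) \left(-18937 + K{\left(17 \right)}\right) = \left(1 \left(-85\right) + 982\right) \left(-18937 - 191\right) = \left(-85 + 982\right) \left(-19128\right) = 897 \left(-19128\right) = -17157816$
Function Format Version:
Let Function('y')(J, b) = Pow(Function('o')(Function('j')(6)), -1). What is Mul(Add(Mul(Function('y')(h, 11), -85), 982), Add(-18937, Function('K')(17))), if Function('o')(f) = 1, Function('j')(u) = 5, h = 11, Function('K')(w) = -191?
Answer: -17157816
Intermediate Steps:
Function('y')(J, b) = 1 (Function('y')(J, b) = Pow(1, -1) = 1)
Mul(Add(Mul(Function('y')(h, 11), -85), 982), Add(-18937, Function('K')(17))) = Mul(Add(Mul(1, -85), 982), Add(-18937, -191)) = Mul(Add(-85, 982), -19128) = Mul(897, -19128) = -17157816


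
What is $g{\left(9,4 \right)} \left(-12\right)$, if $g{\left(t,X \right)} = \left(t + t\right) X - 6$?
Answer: $-792$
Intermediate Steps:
$g{\left(t,X \right)} = -6 + 2 X t$ ($g{\left(t,X \right)} = 2 t X - 6 = 2 X t - 6 = -6 + 2 X t$)
$g{\left(9,4 \right)} \left(-12\right) = \left(-6 + 2 \cdot 4 \cdot 9\right) \left(-12\right) = \left(-6 + 72\right) \left(-12\right) = 66 \left(-12\right) = -792$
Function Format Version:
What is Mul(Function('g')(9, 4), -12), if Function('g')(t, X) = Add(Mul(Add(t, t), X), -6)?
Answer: -792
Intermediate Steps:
Function('g')(t, X) = Add(-6, Mul(2, X, t)) (Function('g')(t, X) = Add(Mul(Mul(2, t), X), -6) = Add(Mul(2, X, t), -6) = Add(-6, Mul(2, X, t)))
Mul(Function('g')(9, 4), -12) = Mul(Add(-6, Mul(2, 4, 9)), -12) = Mul(Add(-6, 72), -12) = Mul(66, -12) = -792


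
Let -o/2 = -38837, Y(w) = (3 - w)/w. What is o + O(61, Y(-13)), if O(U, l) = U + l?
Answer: 1010539/13 ≈ 77734.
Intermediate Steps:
Y(w) = (3 - w)/w
o = 77674 (o = -2*(-38837) = 77674)
o + O(61, Y(-13)) = 77674 + (61 + (3 - 1*(-13))/(-13)) = 77674 + (61 - (3 + 13)/13) = 77674 + (61 - 1/13*16) = 77674 + (61 - 16/13) = 77674 + 777/13 = 1010539/13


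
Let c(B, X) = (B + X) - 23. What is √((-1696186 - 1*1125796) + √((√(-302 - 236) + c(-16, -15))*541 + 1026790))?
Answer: √(-2821982 + √(997576 + 541*I*√538)) ≈ 0.e-3 + 1679.6*I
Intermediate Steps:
c(B, X) = -23 + B + X
√((-1696186 - 1*1125796) + √((√(-302 - 236) + c(-16, -15))*541 + 1026790)) = √((-1696186 - 1*1125796) + √((√(-302 - 236) + (-23 - 16 - 15))*541 + 1026790)) = √((-1696186 - 1125796) + √((√(-538) - 54)*541 + 1026790)) = √(-2821982 + √((I*√538 - 54)*541 + 1026790)) = √(-2821982 + √((-54 + I*√538)*541 + 1026790)) = √(-2821982 + √((-29214 + 541*I*√538) + 1026790)) = √(-2821982 + √(997576 + 541*I*√538))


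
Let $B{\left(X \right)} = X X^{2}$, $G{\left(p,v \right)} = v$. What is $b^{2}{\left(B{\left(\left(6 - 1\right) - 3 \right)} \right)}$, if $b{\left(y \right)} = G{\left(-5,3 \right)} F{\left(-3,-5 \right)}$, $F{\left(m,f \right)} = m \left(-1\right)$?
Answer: $81$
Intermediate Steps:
$F{\left(m,f \right)} = - m$
$B{\left(X \right)} = X^{3}$
$b{\left(y \right)} = 9$ ($b{\left(y \right)} = 3 \left(\left(-1\right) \left(-3\right)\right) = 3 \cdot 3 = 9$)
$b^{2}{\left(B{\left(\left(6 - 1\right) - 3 \right)} \right)} = 9^{2} = 81$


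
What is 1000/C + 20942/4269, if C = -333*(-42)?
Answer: 49527302/9951039 ≈ 4.9771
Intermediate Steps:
C = 13986
1000/C + 20942/4269 = 1000/13986 + 20942/4269 = 1000*(1/13986) + 20942*(1/4269) = 500/6993 + 20942/4269 = 49527302/9951039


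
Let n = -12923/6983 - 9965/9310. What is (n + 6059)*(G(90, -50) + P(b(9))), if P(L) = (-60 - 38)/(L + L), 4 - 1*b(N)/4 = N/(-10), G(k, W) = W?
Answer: -1181148520035/3714956 ≈ -3.1794e+5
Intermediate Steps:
b(N) = 16 + 2*N/5 (b(N) = 16 - 4*N/(-10) = 16 - 4*N*(-1)/10 = 16 - (-2)*N/5 = 16 + 2*N/5)
P(L) = -49/L (P(L) = -98*1/(2*L) = -49/L)
n = -37979745/13002346 (n = -12923*1/6983 - 9965*1/9310 = -12923/6983 - 1993/1862 = -37979745/13002346 ≈ -2.9210)
(n + 6059)*(G(90, -50) + P(b(9))) = (-37979745/13002346 + 6059)*(-50 - 49/(16 + (⅖)*9)) = 78743234669*(-50 - 49/(16 + 18/5))/13002346 = 78743234669*(-50 - 49/98/5)/13002346 = 78743234669*(-50 - 49*5/98)/13002346 = 78743234669*(-50 - 5/2)/13002346 = (78743234669/13002346)*(-105/2) = -1181148520035/3714956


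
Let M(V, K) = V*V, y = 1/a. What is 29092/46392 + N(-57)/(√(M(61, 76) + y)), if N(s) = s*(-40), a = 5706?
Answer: 7273/11598 + 6840*√13461105118/21232027 ≈ 38.004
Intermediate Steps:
y = 1/5706 ≈ 0.00017525
N(s) = -40*s
M(V, K) = V²
29092/46392 + N(-57)/(√(M(61, 76) + y)) = 29092/46392 + (-40*(-57))/(√(61² + 1/5706)) = 29092*(1/46392) + 2280/(√(3721 + 1/5706)) = 7273/11598 + 2280/(√(21232027/5706)) = 7273/11598 + 2280/((√13461105118/1902)) = 7273/11598 + 2280*(3*√13461105118/21232027) = 7273/11598 + 6840*√13461105118/21232027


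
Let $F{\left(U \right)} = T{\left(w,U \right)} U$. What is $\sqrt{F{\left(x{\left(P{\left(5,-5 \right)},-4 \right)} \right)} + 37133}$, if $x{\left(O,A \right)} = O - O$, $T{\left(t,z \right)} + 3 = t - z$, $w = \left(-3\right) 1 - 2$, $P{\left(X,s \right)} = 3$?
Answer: $\sqrt{37133} \approx 192.7$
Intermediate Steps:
$w = -5$ ($w = -3 - 2 = -5$)
$T{\left(t,z \right)} = -3 + t - z$ ($T{\left(t,z \right)} = -3 + \left(t - z\right) = -3 + t - z$)
$x{\left(O,A \right)} = 0$
$F{\left(U \right)} = U \left(-8 - U\right)$ ($F{\left(U \right)} = \left(-3 - 5 - U\right) U = \left(-8 - U\right) U = U \left(-8 - U\right)$)
$\sqrt{F{\left(x{\left(P{\left(5,-5 \right)},-4 \right)} \right)} + 37133} = \sqrt{\left(-1\right) 0 \left(8 + 0\right) + 37133} = \sqrt{\left(-1\right) 0 \cdot 8 + 37133} = \sqrt{0 + 37133} = \sqrt{37133}$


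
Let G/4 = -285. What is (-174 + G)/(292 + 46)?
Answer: -657/169 ≈ -3.8876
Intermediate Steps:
G = -1140 (G = 4*(-285) = -1140)
(-174 + G)/(292 + 46) = (-174 - 1140)/(292 + 46) = -1314/338 = -1314*1/338 = -657/169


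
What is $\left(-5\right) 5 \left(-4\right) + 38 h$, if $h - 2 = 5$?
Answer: $366$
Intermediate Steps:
$h = 7$ ($h = 2 + 5 = 7$)
$\left(-5\right) 5 \left(-4\right) + 38 h = \left(-5\right) 5 \left(-4\right) + 38 \cdot 7 = \left(-25\right) \left(-4\right) + 266 = 100 + 266 = 366$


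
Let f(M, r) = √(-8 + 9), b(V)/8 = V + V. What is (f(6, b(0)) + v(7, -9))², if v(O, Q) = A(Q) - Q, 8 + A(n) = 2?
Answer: 16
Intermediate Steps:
b(V) = 16*V (b(V) = 8*(V + V) = 8*(2*V) = 16*V)
A(n) = -6 (A(n) = -8 + 2 = -6)
v(O, Q) = -6 - Q
f(M, r) = 1 (f(M, r) = √1 = 1)
(f(6, b(0)) + v(7, -9))² = (1 + (-6 - 1*(-9)))² = (1 + (-6 + 9))² = (1 + 3)² = 4² = 16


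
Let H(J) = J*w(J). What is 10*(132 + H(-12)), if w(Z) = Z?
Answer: 2760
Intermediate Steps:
H(J) = J**2 (H(J) = J*J = J**2)
10*(132 + H(-12)) = 10*(132 + (-12)**2) = 10*(132 + 144) = 10*276 = 2760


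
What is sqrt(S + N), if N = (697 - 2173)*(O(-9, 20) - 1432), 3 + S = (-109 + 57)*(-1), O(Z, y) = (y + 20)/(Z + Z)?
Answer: sqrt(2116961) ≈ 1455.0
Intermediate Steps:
O(Z, y) = (20 + y)/(2*Z) (O(Z, y) = (20 + y)/((2*Z)) = (20 + y)*(1/(2*Z)) = (20 + y)/(2*Z))
S = 49 (S = -3 + (-109 + 57)*(-1) = -3 - 52*(-1) = -3 + 52 = 49)
N = 2116912 (N = (697 - 2173)*((1/2)*(20 + 20)/(-9) - 1432) = -1476*((1/2)*(-1/9)*40 - 1432) = -1476*(-20/9 - 1432) = -1476*(-12908/9) = 2116912)
sqrt(S + N) = sqrt(49 + 2116912) = sqrt(2116961)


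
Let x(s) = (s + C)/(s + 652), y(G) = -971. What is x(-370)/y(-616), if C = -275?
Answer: 215/91274 ≈ 0.0023555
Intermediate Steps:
x(s) = (-275 + s)/(652 + s) (x(s) = (s - 275)/(s + 652) = (-275 + s)/(652 + s))
x(-370)/y(-616) = ((-275 - 370)/(652 - 370))/(-971) = (-645/282)*(-1/971) = ((1/282)*(-645))*(-1/971) = -215/94*(-1/971) = 215/91274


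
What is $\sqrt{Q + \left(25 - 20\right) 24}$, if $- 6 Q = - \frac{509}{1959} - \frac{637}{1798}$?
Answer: $\frac{\sqrt{1490046279321935}}{3522282} \approx 10.959$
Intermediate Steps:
$Q = \frac{2163065}{21133692}$ ($Q = - \frac{- \frac{509}{1959} - \frac{637}{1798}}{6} = \left(- \frac{1}{6}\right) \left(- \frac{2163065}{3522282}\right) = \frac{2163065}{21133692} \approx 0.10235$)
$\sqrt{Q + \left(25 - 20\right) 24} = \sqrt{\frac{2163065}{21133692} + \left(25 - 20\right) 24} = \sqrt{\frac{2163065}{21133692} + 5 \cdot 24} = \sqrt{\frac{2163065}{21133692} + 120} = \sqrt{\frac{2538206105}{21133692}} = \frac{\sqrt{1490046279321935}}{3522282}$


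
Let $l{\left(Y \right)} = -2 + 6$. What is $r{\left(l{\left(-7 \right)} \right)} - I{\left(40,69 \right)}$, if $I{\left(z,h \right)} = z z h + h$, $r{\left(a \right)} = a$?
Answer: $-110465$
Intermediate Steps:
$l{\left(Y \right)} = 4$
$I{\left(z,h \right)} = h + h z^{2}$ ($I{\left(z,h \right)} = z^{2} h + h = h z^{2} + h = h + h z^{2}$)
$r{\left(l{\left(-7 \right)} \right)} - I{\left(40,69 \right)} = 4 - 69 \left(1 + 40^{2}\right) = 4 - 69 \left(1 + 1600\right) = 4 - 69 \cdot 1601 = 4 - 110469 = -110465$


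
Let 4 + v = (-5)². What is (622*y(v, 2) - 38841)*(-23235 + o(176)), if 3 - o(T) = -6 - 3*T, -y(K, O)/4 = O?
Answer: 994558266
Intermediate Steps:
v = 21 (v = -4 + (-5)² = -4 + 25 = 21)
y(K, O) = -4*O
o(T) = 9 + 3*T (o(T) = 3 - (-6 - 3*T) = 3 + (6 + 3*T) = 9 + 3*T)
(622*y(v, 2) - 38841)*(-23235 + o(176)) = (622*(-4*2) - 38841)*(-23235 + (9 + 3*176)) = (622*(-8) - 38841)*(-23235 + (9 + 528)) = (-4976 - 38841)*(-23235 + 537) = -43817*(-22698) = 994558266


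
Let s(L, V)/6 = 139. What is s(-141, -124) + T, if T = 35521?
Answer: 36355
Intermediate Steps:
s(L, V) = 834 (s(L, V) = 6*139 = 834)
s(-141, -124) + T = 834 + 35521 = 36355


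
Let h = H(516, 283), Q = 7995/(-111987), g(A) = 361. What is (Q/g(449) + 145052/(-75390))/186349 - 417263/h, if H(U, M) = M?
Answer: -4388658033744255184268/2976516525192903665 ≈ -1474.4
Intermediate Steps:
Q = -2665/37329 (Q = 7995*(-1/111987) = -2665/37329 ≈ -0.071392)
h = 283
(Q/g(449) + 145052/(-75390))/186349 - 417263/h = (-2665/37329/361 + 145052/(-75390))/186349 - 417263/283 = (-2665/37329*1/361 + 145052*(-1/75390))*(1/186349) - 417263*1/283 = (-2665/13475769 - 72526/37695)*(1/186349) - 417263/283 = -108604897741/56441012495*1/186349 - 417263/283 = -108604897741/10517726237430755 - 417263/283 = -4388658033744255184268/2976516525192903665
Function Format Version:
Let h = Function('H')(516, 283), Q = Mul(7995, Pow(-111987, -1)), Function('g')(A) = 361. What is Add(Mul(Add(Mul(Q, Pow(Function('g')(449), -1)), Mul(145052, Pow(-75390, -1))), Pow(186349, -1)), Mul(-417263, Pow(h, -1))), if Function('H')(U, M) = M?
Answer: Rational(-4388658033744255184268, 2976516525192903665) ≈ -1474.4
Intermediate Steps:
Q = Rational(-2665, 37329) (Q = Mul(7995, Rational(-1, 111987)) = Rational(-2665, 37329) ≈ -0.071392)
h = 283
Add(Mul(Add(Mul(Q, Pow(Function('g')(449), -1)), Mul(145052, Pow(-75390, -1))), Pow(186349, -1)), Mul(-417263, Pow(h, -1))) = Add(Mul(Add(Mul(Rational(-2665, 37329), Pow(361, -1)), Mul(145052, Pow(-75390, -1))), Pow(186349, -1)), Mul(-417263, Pow(283, -1))) = Add(Mul(Add(Mul(Rational(-2665, 37329), Rational(1, 361)), Mul(145052, Rational(-1, 75390))), Rational(1, 186349)), Mul(-417263, Rational(1, 283))) = Add(Mul(Add(Rational(-2665, 13475769), Rational(-72526, 37695)), Rational(1, 186349)), Rational(-417263, 283)) = Add(Mul(Rational(-108604897741, 56441012495), Rational(1, 186349)), Rational(-417263, 283)) = Add(Rational(-108604897741, 10517726237430755), Rational(-417263, 283)) = Rational(-4388658033744255184268, 2976516525192903665)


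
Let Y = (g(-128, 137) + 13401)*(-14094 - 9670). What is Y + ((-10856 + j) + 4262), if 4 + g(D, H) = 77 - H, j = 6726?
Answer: -316940336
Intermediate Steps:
g(D, H) = 73 - H (g(D, H) = -4 + (77 - H) = 73 - H)
Y = -316940468 (Y = ((73 - 1*137) + 13401)*(-14094 - 9670) = ((73 - 137) + 13401)*(-23764) = (-64 + 13401)*(-23764) = 13337*(-23764) = -316940468)
Y + ((-10856 + j) + 4262) = -316940468 + ((-10856 + 6726) + 4262) = -316940468 + (-4130 + 4262) = -316940468 + 132 = -316940336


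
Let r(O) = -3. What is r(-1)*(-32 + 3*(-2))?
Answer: 114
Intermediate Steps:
r(-1)*(-32 + 3*(-2)) = -3*(-32 + 3*(-2)) = -3*(-32 - 6) = -3*(-38) = 114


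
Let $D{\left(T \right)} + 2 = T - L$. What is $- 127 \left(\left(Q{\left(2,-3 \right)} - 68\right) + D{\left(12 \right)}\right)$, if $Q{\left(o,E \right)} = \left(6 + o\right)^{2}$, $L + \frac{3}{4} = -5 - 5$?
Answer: $- \frac{8509}{4} \approx -2127.3$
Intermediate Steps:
$L = - \frac{43}{4}$ ($L = - \frac{3}{4} - 10 = - \frac{43}{4} \approx -10.75$)
$D{\left(T \right)} = \frac{35}{4} + T$ ($D{\left(T \right)} = -2 + \left(T - - \frac{43}{4}\right) = -2 + \left(T + \frac{43}{4}\right) = -2 + \left(\frac{43}{4} + T\right) = \frac{35}{4} + T$)
$- 127 \left(\left(Q{\left(2,-3 \right)} - 68\right) + D{\left(12 \right)}\right) = - 127 \left(\left(\left(6 + 2\right)^{2} - 68\right) + \left(\frac{35}{4} + 12\right)\right) = - 127 \left(\left(8^{2} - 68\right) + \frac{83}{4}\right) = - 127 \left(\left(64 - 68\right) + \frac{83}{4}\right) = - 127 \left(-4 + \frac{83}{4}\right) = \left(-127\right) \frac{67}{4} = - \frac{8509}{4}$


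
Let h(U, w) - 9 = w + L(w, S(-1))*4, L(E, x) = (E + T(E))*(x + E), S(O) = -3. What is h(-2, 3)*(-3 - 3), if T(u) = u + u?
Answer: -72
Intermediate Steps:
T(u) = 2*u
L(E, x) = 3*E*(E + x) (L(E, x) = (E + 2*E)*(x + E) = (3*E)*(E + x) = 3*E*(E + x))
h(U, w) = 9 + w + 12*w*(-3 + w) (h(U, w) = 9 + (w + (3*w*(w - 3))*4) = 9 + (w + (3*w*(-3 + w))*4) = 9 + (w + 12*w*(-3 + w)) = 9 + w + 12*w*(-3 + w))
h(-2, 3)*(-3 - 3) = (9 - 35*3 + 12*3²)*(-3 - 3) = (9 - 105 + 12*9)*(-6) = (9 - 105 + 108)*(-6) = 12*(-6) = -72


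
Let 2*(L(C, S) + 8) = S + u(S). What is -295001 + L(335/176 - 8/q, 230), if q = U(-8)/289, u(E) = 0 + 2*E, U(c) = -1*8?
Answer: -294664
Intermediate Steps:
U(c) = -8
u(E) = 2*E
q = -8/289 ≈ -0.027682
L(C, S) = -8 + 3*S/2 (L(C, S) = -8 + (S + 2*S)/2 = -8 + (3*S)/2 = -8 + 3*S/2)
-295001 + L(335/176 - 8/q, 230) = -295001 + (-8 + (3/2)*230) = -295001 + (-8 + 345) = -295001 + 337 = -294664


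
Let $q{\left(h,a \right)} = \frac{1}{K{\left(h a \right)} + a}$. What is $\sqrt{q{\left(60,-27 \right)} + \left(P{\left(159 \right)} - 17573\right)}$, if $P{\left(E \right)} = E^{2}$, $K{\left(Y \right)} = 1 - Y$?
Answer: $\frac{\sqrt{19584765482}}{1594} \approx 87.795$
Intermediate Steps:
$q{\left(h,a \right)} = \frac{1}{1 + a - a h}$ ($q{\left(h,a \right)} = \frac{1}{\left(1 - h a\right) + a} = \frac{1}{\left(1 - a h\right) + a} = \frac{1}{1 + a - a h}$)
$\sqrt{q{\left(60,-27 \right)} + \left(P{\left(159 \right)} - 17573\right)} = \sqrt{\frac{1}{1 - 27 - \left(-27\right) 60} + \left(159^{2} - 17573\right)} = \sqrt{\frac{1}{1 - 27 + 1620} + \left(25281 - 17573\right)} = \sqrt{\frac{1}{1594} + 7708} = \sqrt{\frac{12286553}{1594}} = \frac{\sqrt{19584765482}}{1594}$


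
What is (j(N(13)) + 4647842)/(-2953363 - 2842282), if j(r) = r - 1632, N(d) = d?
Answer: -4646223/5795645 ≈ -0.80167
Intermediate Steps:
j(r) = -1632 + r
(j(N(13)) + 4647842)/(-2953363 - 2842282) = ((-1632 + 13) + 4647842)/(-2953363 - 2842282) = (-1619 + 4647842)/(-5795645) = 4646223*(-1/5795645) = -4646223/5795645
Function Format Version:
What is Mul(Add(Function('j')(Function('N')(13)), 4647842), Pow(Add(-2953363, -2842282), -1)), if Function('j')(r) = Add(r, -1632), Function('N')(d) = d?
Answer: Rational(-4646223, 5795645) ≈ -0.80167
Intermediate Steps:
Function('j')(r) = Add(-1632, r)
Mul(Add(Function('j')(Function('N')(13)), 4647842), Pow(Add(-2953363, -2842282), -1)) = Mul(Add(Add(-1632, 13), 4647842), Pow(Add(-2953363, -2842282), -1)) = Mul(Add(-1619, 4647842), Pow(-5795645, -1)) = Mul(4646223, Rational(-1, 5795645)) = Rational(-4646223, 5795645)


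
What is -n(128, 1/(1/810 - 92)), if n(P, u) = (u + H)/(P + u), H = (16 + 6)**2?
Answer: -18033193/4768811 ≈ -3.7815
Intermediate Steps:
H = 484 (H = 22**2 = 484)
n(P, u) = (484 + u)/(P + u) (n(P, u) = (u + 484)/(P + u) = (484 + u)/(P + u))
-n(128, 1/(1/810 - 92)) = -(484 + 1/(1/810 - 92))/(128 + 1/(1/810 - 92)) = -(484 + 1/(-74519/810))/(128 + 1/(-74519/810)) = -(484 - 810/74519)/(128 - 810/74519) = -36066386/(9537622/74519*74519) = -74519*36066386/(9537622*74519) = -1*18033193/4768811 = -18033193/4768811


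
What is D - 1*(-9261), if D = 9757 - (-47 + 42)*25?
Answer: 19143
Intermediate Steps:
D = 9882 (D = 9757 - (-5)*25 = 9757 - 1*(-125) = 9757 + 125 = 9882)
D - 1*(-9261) = 9882 - 1*(-9261) = 9882 + 9261 = 19143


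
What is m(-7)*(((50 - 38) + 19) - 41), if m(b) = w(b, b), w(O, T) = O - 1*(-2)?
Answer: 50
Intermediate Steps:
w(O, T) = 2 + O (w(O, T) = O + 2 = 2 + O)
m(b) = 2 + b
m(-7)*(((50 - 38) + 19) - 41) = (2 - 7)*(((50 - 38) + 19) - 41) = -5*((12 + 19) - 41) = -5*(31 - 41) = -5*(-10) = 50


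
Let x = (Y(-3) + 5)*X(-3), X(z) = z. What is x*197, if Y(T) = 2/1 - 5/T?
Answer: -5122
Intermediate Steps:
Y(T) = 2 - 5/T (Y(T) = 2*1 - 5/T = 2 - 5/T)
x = -26 (x = ((2 - 5/(-3)) + 5)*(-3) = ((2 - 5*(-1/3)) + 5)*(-3) = ((2 + 5/3) + 5)*(-3) = (11/3 + 5)*(-3) = (26/3)*(-3) = -26)
x*197 = -26*197 = -5122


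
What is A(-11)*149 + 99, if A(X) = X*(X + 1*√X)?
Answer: 18128 - 1639*I*√11 ≈ 18128.0 - 5435.9*I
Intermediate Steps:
A(X) = X*(X + √X)
A(-11)*149 + 99 = ((-11)² + (-11)^(3/2))*149 + 99 = (121 - 11*I*√11)*149 + 99 = (18029 - 1639*I*√11) + 99 = 18128 - 1639*I*√11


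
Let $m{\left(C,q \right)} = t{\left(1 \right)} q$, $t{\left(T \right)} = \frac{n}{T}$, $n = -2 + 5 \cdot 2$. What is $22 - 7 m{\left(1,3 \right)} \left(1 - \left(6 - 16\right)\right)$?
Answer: $-1826$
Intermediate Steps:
$n = 8$ ($n = -2 + 10 = 8$)
$t{\left(T \right)} = \frac{8}{T}$
$m{\left(C,q \right)} = 8 q$ ($m{\left(C,q \right)} = \frac{8}{1} q = 8 \cdot 1 q = 8 q$)
$22 - 7 m{\left(1,3 \right)} \left(1 - \left(6 - 16\right)\right) = 22 - 7 \cdot 8 \cdot 3 \left(1 - \left(6 - 16\right)\right) = 22 - 7 \cdot 24 \left(1 - \left(6 - 16\right)\right) = 22 - 7 \cdot 24 \left(1 - -10\right) = 22 - 7 \cdot 24 \left(1 + 10\right) = 22 - 7 \cdot 24 \cdot 11 = 22 - 1848 = -1826$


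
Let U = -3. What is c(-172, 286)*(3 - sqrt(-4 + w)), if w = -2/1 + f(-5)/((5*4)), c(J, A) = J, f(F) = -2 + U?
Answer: -516 + 430*I ≈ -516.0 + 430.0*I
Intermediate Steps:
f(F) = -5 (f(F) = -2 - 3 = -5)
w = -9/4 (w = -2/1 - 5/(5*4) = -2*1 - 5/20 = -2 - 5*1/20 = -2 - 1/4 = -9/4 ≈ -2.2500)
c(-172, 286)*(3 - sqrt(-4 + w)) = -172*(3 - sqrt(-4 - 9/4)) = -172*(3 - sqrt(-25/4)) = -172*(3 - 5*I/2) = -516 + 430*I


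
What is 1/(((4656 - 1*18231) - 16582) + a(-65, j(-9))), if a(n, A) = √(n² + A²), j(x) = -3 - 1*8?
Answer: -569/17159251 - √4346/909440303 ≈ -3.3232e-5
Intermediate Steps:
j(x) = -11 (j(x) = -3 - 8 = -11)
a(n, A) = √(A² + n²)
1/(((4656 - 1*18231) - 16582) + a(-65, j(-9))) = 1/(((4656 - 1*18231) - 16582) + √((-11)² + (-65)²)) = 1/(((4656 - 18231) - 16582) + √(121 + 4225)) = 1/((-13575 - 16582) + √4346) = 1/(-30157 + √4346)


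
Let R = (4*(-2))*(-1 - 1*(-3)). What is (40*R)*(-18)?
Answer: 11520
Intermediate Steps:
R = -16 (R = -8*(-1 + 3) = -8*2 = -16)
(40*R)*(-18) = (40*(-16))*(-18) = -640*(-18) = 11520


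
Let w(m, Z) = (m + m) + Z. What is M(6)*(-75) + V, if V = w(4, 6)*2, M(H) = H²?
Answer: -2672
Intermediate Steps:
w(m, Z) = Z + 2*m (w(m, Z) = 2*m + Z = Z + 2*m)
V = 28 (V = (6 + 2*4)*2 = (6 + 8)*2 = 14*2 = 28)
M(6)*(-75) + V = 6²*(-75) + 28 = 36*(-75) + 28 = -2700 + 28 = -2672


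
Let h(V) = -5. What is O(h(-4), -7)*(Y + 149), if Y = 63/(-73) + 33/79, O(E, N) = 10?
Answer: 8567150/5767 ≈ 1485.5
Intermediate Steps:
Y = -2568/5767 (Y = 63*(-1/73) + 33*(1/79) = -63/73 + 33/79 = -2568/5767 ≈ -0.44529)
O(h(-4), -7)*(Y + 149) = 10*(-2568/5767 + 149) = 10*(856715/5767) = 8567150/5767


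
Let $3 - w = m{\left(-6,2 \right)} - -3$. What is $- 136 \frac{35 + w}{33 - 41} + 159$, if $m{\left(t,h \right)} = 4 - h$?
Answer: $720$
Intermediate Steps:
$w = -2$ ($w = 3 - \left(\left(4 - 2\right) - -3\right) = 3 - \left(\left(4 - 2\right) + 3\right) = 3 - \left(2 + 3\right) = 3 - 5 = -2$)
$- 136 \frac{35 + w}{33 - 41} + 159 = - 136 \frac{35 - 2}{33 - 41} + 159 = - 136 \frac{33}{-8} + 159 = - 136 \cdot 33 \left(- \frac{1}{8}\right) + 159 = \left(-136\right) \left(- \frac{33}{8}\right) + 159 = 561 + 159 = 720$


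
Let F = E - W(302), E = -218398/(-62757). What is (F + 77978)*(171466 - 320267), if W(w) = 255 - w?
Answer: -728653695295723/62757 ≈ -1.1611e+10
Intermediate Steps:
E = 218398/62757 (E = -218398*(-1/62757) = 218398/62757 ≈ 3.4801)
F = 3167977/62757 (F = 218398/62757 - (255 - 1*302) = 218398/62757 - (255 - 302) = 218398/62757 - 1*(-47) = 218398/62757 + 47 = 3167977/62757 ≈ 50.480)
(F + 77978)*(171466 - 320267) = (3167977/62757 + 77978)*(171466 - 320267) = (4896833323/62757)*(-148801) = -728653695295723/62757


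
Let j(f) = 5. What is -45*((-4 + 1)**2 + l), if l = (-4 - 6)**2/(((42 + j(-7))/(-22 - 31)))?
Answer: 219465/47 ≈ 4669.5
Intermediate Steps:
l = -5300/47 (l = (-4 - 6)**2/(((42 + 5)/(-22 - 31))) = (-10)**2/((47/(-53))) = 100/((47*(-1/53))) = 100/(-47/53) = 100*(-53/47) = -5300/47 ≈ -112.77)
-45*((-4 + 1)**2 + l) = -45*((-4 + 1)**2 - 5300/47) = -45*((-3)**2 - 5300/47) = -45*(9 - 5300/47) = -45*(-4877/47) = 219465/47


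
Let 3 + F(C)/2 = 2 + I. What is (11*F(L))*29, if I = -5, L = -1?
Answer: -3828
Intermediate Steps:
F(C) = -12 (F(C) = -6 + 2*(2 - 5) = -6 + 2*(-3) = -6 - 6 = -12)
(11*F(L))*29 = (11*(-12))*29 = -132*29 = -3828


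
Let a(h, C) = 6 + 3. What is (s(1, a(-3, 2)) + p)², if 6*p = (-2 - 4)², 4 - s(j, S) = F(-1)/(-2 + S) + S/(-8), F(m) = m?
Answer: 398161/3136 ≈ 126.96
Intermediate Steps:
a(h, C) = 9
s(j, S) = 4 + 1/(-2 + S) + S/8 (s(j, S) = 4 - (-1/(-2 + S) + S/(-8)) = 4 - (-1/(-2 + S) + S*(-⅛)) = 4 - (-1/(-2 + S) - S/8) = 4 + (1/(-2 + S) + S/8) = 4 + 1/(-2 + S) + S/8)
p = 6 (p = (-2 - 4)²/6 = (⅙)*(-6)² = (⅙)*36 = 6)
(s(1, a(-3, 2)) + p)² = ((-56 + 9² + 30*9)/(8*(-2 + 9)) + 6)² = ((⅛)*(-56 + 81 + 270)/7 + 6)² = ((⅛)*(⅐)*295 + 6)² = (295/56 + 6)² = (631/56)² = 398161/3136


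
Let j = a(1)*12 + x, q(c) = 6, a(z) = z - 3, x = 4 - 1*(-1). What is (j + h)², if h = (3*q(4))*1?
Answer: 1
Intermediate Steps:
x = 5 (x = 4 + 1 = 5)
a(z) = -3 + z
h = 18 (h = (3*6)*1 = 18*1 = 18)
j = -19 (j = (-3 + 1)*12 + 5 = -2*12 + 5 = -24 + 5 = -19)
(j + h)² = (-19 + 18)² = (-1)² = 1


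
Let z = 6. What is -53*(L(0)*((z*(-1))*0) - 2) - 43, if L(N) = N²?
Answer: 63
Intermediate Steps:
-53*(L(0)*((z*(-1))*0) - 2) - 43 = -53*(0²*((6*(-1))*0) - 2) - 43 = -53*(0*(-6*0) - 2) - 43 = -53*(0*0 - 2) - 43 = -53*(0 - 2) - 43 = -53*(-2) - 43 = 106 - 43 = 63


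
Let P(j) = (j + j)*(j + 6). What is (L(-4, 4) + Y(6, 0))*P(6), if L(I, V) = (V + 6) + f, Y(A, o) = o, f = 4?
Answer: 2016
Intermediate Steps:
L(I, V) = 10 + V (L(I, V) = (V + 6) + 4 = (6 + V) + 4 = 10 + V)
P(j) = 2*j*(6 + j) (P(j) = (2*j)*(6 + j) = 2*j*(6 + j))
(L(-4, 4) + Y(6, 0))*P(6) = ((10 + 4) + 0)*(2*6*(6 + 6)) = (14 + 0)*(2*6*12) = 14*144 = 2016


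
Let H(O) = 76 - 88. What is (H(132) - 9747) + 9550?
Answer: -209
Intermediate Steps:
H(O) = -12
(H(132) - 9747) + 9550 = (-12 - 9747) + 9550 = -9759 + 9550 = -209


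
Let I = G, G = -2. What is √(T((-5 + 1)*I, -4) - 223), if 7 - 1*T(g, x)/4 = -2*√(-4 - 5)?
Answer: √(-195 + 24*I) ≈ 0.85772 + 13.991*I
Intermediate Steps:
I = -2
T(g, x) = 28 + 24*I (T(g, x) = 28 - (-8)*√(-4 - 5) = 28 - (-8)*√(-9) = 28 - (-8)*3*I = 28 - (-24)*I = 28 + 24*I)
√(T((-5 + 1)*I, -4) - 223) = √((28 + 24*I) - 223) = √(-195 + 24*I)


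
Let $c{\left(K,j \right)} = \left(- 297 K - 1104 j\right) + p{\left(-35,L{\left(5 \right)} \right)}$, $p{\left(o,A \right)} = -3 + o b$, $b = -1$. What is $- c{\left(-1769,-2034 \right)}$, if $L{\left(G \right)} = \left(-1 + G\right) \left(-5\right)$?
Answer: $-2770961$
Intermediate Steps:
$L{\left(G \right)} = 5 - 5 G$
$p{\left(o,A \right)} = -3 - o$ ($p{\left(o,A \right)} = -3 + o \left(-1\right) = -3 - o$)
$c{\left(K,j \right)} = 32 - 1104 j - 297 K$ ($c{\left(K,j \right)} = \left(- 297 K - 1104 j\right) - -32 = \left(- 1104 j - 297 K\right) + \left(-3 + 35\right) = \left(- 1104 j - 297 K\right) + 32 = 32 - 1104 j - 297 K$)
$- c{\left(-1769,-2034 \right)} = - (32 - -2245536 - -525393) = - (32 + 2245536 + 525393) = \left(-1\right) 2770961 = -2770961$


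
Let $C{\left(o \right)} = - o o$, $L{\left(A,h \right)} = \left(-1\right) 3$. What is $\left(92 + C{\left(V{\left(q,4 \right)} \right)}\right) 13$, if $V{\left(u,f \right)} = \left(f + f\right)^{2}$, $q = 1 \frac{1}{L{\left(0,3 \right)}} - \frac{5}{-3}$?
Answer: $-52052$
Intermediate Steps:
$L{\left(A,h \right)} = -3$
$q = \frac{4}{3}$ ($q = 1 \frac{1}{-3} - \frac{5}{-3} = 1 \left(- \frac{1}{3}\right) - - \frac{5}{3} = - \frac{1}{3} + \frac{5}{3} = \frac{4}{3} \approx 1.3333$)
$V{\left(u,f \right)} = 4 f^{2}$ ($V{\left(u,f \right)} = \left(2 f\right)^{2} = 4 f^{2}$)
$C{\left(o \right)} = - o^{2}$
$\left(92 + C{\left(V{\left(q,4 \right)} \right)}\right) 13 = \left(92 - \left(4 \cdot 4^{2}\right)^{2}\right) 13 = \left(92 - \left(4 \cdot 16\right)^{2}\right) 13 = \left(92 - 64^{2}\right) 13 = \left(92 - 4096\right) 13 = \left(-4004\right) 13 = -52052$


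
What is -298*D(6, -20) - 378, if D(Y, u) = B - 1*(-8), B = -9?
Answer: -80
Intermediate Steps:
D(Y, u) = -1 (D(Y, u) = -9 - 1*(-8) = -9 + 8 = -1)
-298*D(6, -20) - 378 = -298*(-1) - 378 = 298 - 378 = -80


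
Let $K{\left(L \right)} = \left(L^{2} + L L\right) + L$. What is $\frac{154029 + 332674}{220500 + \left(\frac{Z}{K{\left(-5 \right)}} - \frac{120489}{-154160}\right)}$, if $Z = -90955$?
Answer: $\frac{675271210320}{303127279841} \approx 2.2277$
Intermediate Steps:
$K{\left(L \right)} = L + 2 L^{2}$ ($K{\left(L \right)} = \left(L^{2} + L^{2}\right) + L = 2 L^{2} + L = L + 2 L^{2}$)
$\frac{154029 + 332674}{220500 + \left(\frac{Z}{K{\left(-5 \right)}} - \frac{120489}{-154160}\right)} = \frac{154029 + 332674}{220500 - \left(- \frac{120489}{154160} + 90955 \left(- \frac{1}{5 \left(1 + 2 \left(-5\right)\right)}\right)\right)} = \frac{486703}{220500 - \left(- \frac{120489}{154160} + \frac{90955}{\left(-5\right) \left(1 - 10\right)}\right)} = \frac{486703}{220500 + \left(- \frac{90955}{\left(-5\right) \left(-9\right)} + \frac{120489}{154160}\right)} = \frac{486703}{220500 + \left(- \frac{90955}{45} + \frac{120489}{154160}\right)} = \frac{486703}{220500 + \left(\left(-90955\right) \frac{1}{45} + \frac{120489}{154160}\right)} = \frac{486703}{220500 + \left(- \frac{18191}{9} + \frac{120489}{154160}\right)} = \frac{486703}{220500 - \frac{2803240159}{1387440}} = \frac{486703}{\frac{303127279841}{1387440}} = 486703 \cdot \frac{1387440}{303127279841} = \frac{675271210320}{303127279841}$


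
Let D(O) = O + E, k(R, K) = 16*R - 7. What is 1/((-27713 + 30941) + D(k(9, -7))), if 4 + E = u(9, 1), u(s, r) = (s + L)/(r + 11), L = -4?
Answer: 12/40337 ≈ 0.00029749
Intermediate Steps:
k(R, K) = -7 + 16*R
u(s, r) = (-4 + s)/(11 + r) (u(s, r) = (s - 4)/(r + 11) = (-4 + s)/(11 + r))
E = -43/12 (E = -4 + (-4 + 9)/(11 + 1) = -4 + 5/12 = -43/12 ≈ -3.5833)
D(O) = -43/12 + O (D(O) = O - 43/12 = -43/12 + O)
1/((-27713 + 30941) + D(k(9, -7))) = 1/((-27713 + 30941) + (-43/12 + (-7 + 16*9))) = 1/(3228 + (-43/12 + (-7 + 144))) = 1/(3228 + (-43/12 + 137)) = 1/(3228 + 1601/12) = 1/(40337/12) = 12/40337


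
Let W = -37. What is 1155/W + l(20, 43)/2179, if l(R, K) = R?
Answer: -2516005/80623 ≈ -31.207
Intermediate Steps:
1155/W + l(20, 43)/2179 = 1155/(-37) + 20/2179 = 1155*(-1/37) + 20*(1/2179) = -1155/37 + 20/2179 = -2516005/80623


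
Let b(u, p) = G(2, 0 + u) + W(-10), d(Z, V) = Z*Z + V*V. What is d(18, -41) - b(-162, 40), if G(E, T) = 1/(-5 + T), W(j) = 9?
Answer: 333333/167 ≈ 1996.0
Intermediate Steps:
d(Z, V) = V² + Z² (d(Z, V) = Z² + V² = V² + Z²)
b(u, p) = 9 + 1/(-5 + u) (b(u, p) = 1/(-5 + (0 + u)) + 9 = 1/(-5 + u) + 9 = 9 + 1/(-5 + u))
d(18, -41) - b(-162, 40) = ((-41)² + 18²) - (-44 + 9*(-162))/(-5 - 162) = (1681 + 324) - (-44 - 1458)/(-167) = 2005 - (-1)*(-1502)/167 = 2005 - 1*1502/167 = 2005 - 1502/167 = 333333/167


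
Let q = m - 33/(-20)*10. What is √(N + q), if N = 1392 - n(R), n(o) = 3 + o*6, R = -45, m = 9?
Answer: √6738/2 ≈ 41.043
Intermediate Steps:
q = 51/2 (q = 9 - 33/(-20)*10 = 9 - 33*(-1/20)*10 = 9 + (33/20)*10 = 9 + 33/2 = 51/2 ≈ 25.500)
n(o) = 3 + 6*o
N = 1659 (N = 1392 - (3 + 6*(-45)) = 1392 - (3 - 270) = 1392 - 1*(-267) = 1392 + 267 = 1659)
√(N + q) = √(1659 + 51/2) = √(3369/2) = √6738/2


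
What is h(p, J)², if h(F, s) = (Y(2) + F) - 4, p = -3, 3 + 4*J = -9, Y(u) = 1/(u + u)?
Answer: 729/16 ≈ 45.563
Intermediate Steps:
Y(u) = 1/(2*u)
J = -3 (J = -¾ + (¼)*(-9) = -¾ - 9/4 = -3)
h(F, s) = -15/4 + F (h(F, s) = ((½)/2 + F) - 4 = ((½)*(½) + F) - 4 = (¼ + F) - 4 = -15/4 + F)
h(p, J)² = (-15/4 - 3)² = (-27/4)² = 729/16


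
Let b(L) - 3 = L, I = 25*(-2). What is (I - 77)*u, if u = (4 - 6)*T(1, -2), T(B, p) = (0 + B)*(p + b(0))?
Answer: 254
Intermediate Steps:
I = -50
b(L) = 3 + L
T(B, p) = B*(3 + p) (T(B, p) = (0 + B)*(p + (3 + 0)) = B*(p + 3) = B*(3 + p))
u = -2 (u = (4 - 6)*(1*(3 - 2)) = -2 ≈ -2.0000)
(I - 77)*u = (-50 - 77)*(-2) = -127*(-2) = 254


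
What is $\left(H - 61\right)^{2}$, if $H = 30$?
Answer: $961$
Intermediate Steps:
$\left(H - 61\right)^{2} = \left(30 - 61\right)^{2} = \left(-31\right)^{2} = 961$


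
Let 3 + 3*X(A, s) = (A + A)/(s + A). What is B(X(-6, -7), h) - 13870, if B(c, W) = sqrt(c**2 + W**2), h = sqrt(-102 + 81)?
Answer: -13870 + 34*I*sqrt(3)/13 ≈ -13870.0 + 4.53*I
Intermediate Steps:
X(A, s) = -1 + 2*A/(3*(A + s)) (X(A, s) = -1 + ((A + A)/(s + A))/3 = -1 + ((2*A)/(A + s))/3 = -1 + (2*A/(A + s))/3 = -1 + 2*A/(3*(A + s)))
h = I*sqrt(21) (h = sqrt(-21) = I*sqrt(21) ≈ 4.5826*I)
B(c, W) = sqrt(W**2 + c**2)
B(X(-6, -7), h) - 13870 = sqrt((I*sqrt(21))**2 + ((-1*(-7) - 1/3*(-6))/(-6 - 7))**2) - 13870 = sqrt(-21 + ((7 + 2)/(-13))**2) - 13870 = sqrt(-21 + (-1/13*9)**2) - 13870 = sqrt(-21 + (-9/13)**2) - 13870 = sqrt(-21 + 81/169) - 13870 = sqrt(-3468/169) - 13870 = 34*I*sqrt(3)/13 - 13870 = -13870 + 34*I*sqrt(3)/13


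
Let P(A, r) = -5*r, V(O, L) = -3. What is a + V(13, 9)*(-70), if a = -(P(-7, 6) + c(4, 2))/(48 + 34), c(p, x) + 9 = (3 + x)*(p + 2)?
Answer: 17229/82 ≈ 210.11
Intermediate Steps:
c(p, x) = -9 + (2 + p)*(3 + x) (c(p, x) = -9 + (3 + x)*(p + 2) = -9 + (3 + x)*(2 + p) = -9 + (2 + p)*(3 + x))
a = 9/82 (a = -(-5*6 + (-3 + 2*2 + 3*4 + 4*2))/(48 + 34) = -(-30 + (-3 + 4 + 12 + 8))/82 = -(-30 + 21)/82 = -(-9)/82 = -1*(-9/82) = 9/82 ≈ 0.10976)
a + V(13, 9)*(-70) = 9/82 - 3*(-70) = 9/82 + 210 = 17229/82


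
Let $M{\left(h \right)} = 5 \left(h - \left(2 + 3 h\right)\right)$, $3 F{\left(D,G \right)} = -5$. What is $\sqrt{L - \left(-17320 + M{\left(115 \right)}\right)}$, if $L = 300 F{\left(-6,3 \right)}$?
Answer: $2 \sqrt{4495} \approx 134.09$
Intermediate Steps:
$F{\left(D,G \right)} = - \frac{5}{3}$ ($F{\left(D,G \right)} = \frac{1}{3} \left(-5\right) = - \frac{5}{3}$)
$M{\left(h \right)} = -10 - 10 h$ ($M{\left(h \right)} = 5 \left(-2 - 2 h\right) = -10 - 10 h$)
$L = -500$ ($L = 300 \left(- \frac{5}{3}\right) = -500$)
$\sqrt{L - \left(-17320 + M{\left(115 \right)}\right)} = \sqrt{-500 - \left(-17330 - 1150\right)} = \sqrt{-500 + \left(17320 - \left(-10 - 1150\right)\right)} = \sqrt{-500 + \left(17320 - -1160\right)} = \sqrt{-500 + \left(17320 + 1160\right)} = \sqrt{-500 + 18480} = \sqrt{17980} = 2 \sqrt{4495}$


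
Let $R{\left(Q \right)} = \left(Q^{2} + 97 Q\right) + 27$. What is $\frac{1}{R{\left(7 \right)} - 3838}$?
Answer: $- \frac{1}{3083} \approx -0.00032436$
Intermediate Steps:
$R{\left(Q \right)} = 27 + Q^{2} + 97 Q$
$\frac{1}{R{\left(7 \right)} - 3838} = \frac{1}{\left(27 + 7^{2} + 97 \cdot 7\right) - 3838} = \frac{1}{\left(27 + 49 + 679\right) - 3838} = \frac{1}{755 - 3838} = \frac{1}{-3083} = - \frac{1}{3083}$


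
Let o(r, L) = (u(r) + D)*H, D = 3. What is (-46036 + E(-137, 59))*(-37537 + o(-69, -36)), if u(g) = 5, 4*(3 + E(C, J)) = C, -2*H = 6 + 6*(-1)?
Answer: 6917806341/4 ≈ 1.7295e+9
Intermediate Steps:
H = 0 (H = -(6 + 6*(-1))/2 = -(6 - 6)/2 = -½*0 = 0)
E(C, J) = -3 + C/4
o(r, L) = 0 (o(r, L) = (5 + 3)*0 = 8*0 = 0)
(-46036 + E(-137, 59))*(-37537 + o(-69, -36)) = (-46036 + (-3 + (¼)*(-137)))*(-37537 + 0) = (-46036 + (-3 - 137/4))*(-37537) = (-46036 - 149/4)*(-37537) = -184293/4*(-37537) = 6917806341/4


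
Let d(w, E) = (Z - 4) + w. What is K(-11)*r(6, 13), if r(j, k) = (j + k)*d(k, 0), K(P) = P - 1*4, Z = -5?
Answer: -1140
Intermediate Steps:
d(w, E) = -9 + w (d(w, E) = (-5 - 4) + w = -9 + w)
K(P) = -4 + P (K(P) = P - 4 = -4 + P)
r(j, k) = (-9 + k)*(j + k) (r(j, k) = (j + k)*(-9 + k) = (-9 + k)*(j + k))
K(-11)*r(6, 13) = (-4 - 11)*((-9 + 13)*(6 + 13)) = -60*19 = -15*76 = -1140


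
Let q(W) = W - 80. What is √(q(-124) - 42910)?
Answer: I*√43114 ≈ 207.64*I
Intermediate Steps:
q(W) = -80 + W
√(q(-124) - 42910) = √((-80 - 124) - 42910) = √(-204 - 42910) = √(-43114) = I*√43114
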